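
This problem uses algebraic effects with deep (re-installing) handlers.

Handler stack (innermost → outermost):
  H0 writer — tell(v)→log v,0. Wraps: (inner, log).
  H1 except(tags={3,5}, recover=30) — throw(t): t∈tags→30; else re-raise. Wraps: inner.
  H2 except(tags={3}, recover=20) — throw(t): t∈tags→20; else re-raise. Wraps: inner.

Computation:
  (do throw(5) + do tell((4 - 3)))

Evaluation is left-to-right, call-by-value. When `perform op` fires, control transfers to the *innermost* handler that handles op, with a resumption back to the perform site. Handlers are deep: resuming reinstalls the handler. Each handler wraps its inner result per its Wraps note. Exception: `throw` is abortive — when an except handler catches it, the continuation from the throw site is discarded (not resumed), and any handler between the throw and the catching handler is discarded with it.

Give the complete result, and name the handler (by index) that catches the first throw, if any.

Evaluation trace:
throw(5) @ H1 caught ⇒ 30
H2 returns 30
= 30

Answer: 30 ; first throw caught by: H1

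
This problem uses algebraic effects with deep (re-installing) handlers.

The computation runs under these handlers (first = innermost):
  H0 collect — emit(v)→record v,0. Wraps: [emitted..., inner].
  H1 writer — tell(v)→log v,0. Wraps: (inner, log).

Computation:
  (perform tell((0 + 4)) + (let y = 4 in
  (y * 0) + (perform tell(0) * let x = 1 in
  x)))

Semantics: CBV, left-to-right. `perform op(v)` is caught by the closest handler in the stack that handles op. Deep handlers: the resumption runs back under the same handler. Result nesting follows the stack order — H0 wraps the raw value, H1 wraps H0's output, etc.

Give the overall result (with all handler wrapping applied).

Answer: ([0], (4, 0))

Evaluation trace:
tell(4) @ H1 ⇒ log+=4
tell(0) @ H1 ⇒ log+=0
H0 returns [0]
H1 returns ([0], (4, 0))
= ([0], (4, 0))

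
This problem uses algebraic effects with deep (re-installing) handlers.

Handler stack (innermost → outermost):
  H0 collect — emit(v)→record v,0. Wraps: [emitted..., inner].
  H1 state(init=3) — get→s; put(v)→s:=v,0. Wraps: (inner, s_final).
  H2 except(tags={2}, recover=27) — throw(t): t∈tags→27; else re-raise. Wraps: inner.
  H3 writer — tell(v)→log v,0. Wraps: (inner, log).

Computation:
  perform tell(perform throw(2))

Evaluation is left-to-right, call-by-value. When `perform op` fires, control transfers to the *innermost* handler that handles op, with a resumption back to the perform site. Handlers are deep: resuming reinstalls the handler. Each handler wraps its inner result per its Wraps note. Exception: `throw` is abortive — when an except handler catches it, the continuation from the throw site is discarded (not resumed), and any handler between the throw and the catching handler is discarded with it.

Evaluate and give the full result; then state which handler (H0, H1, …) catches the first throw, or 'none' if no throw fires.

Answer: (27, ()) ; first throw caught by: H2

Working:
throw(2) @ H2 caught ⇒ 27
H3 returns (27, ())
= (27, ())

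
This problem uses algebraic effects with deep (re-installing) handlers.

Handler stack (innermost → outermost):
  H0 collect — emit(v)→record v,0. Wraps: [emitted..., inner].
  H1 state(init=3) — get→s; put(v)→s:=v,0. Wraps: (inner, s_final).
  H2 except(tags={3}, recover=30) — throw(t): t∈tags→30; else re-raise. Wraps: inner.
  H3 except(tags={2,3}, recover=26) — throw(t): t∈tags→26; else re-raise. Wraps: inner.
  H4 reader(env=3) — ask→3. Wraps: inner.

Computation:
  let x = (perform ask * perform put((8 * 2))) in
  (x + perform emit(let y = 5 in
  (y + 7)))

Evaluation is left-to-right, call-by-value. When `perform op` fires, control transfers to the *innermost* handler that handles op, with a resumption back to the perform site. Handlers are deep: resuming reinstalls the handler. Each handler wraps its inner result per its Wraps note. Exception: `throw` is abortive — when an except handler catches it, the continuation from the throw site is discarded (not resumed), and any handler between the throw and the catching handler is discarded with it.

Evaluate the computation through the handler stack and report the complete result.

Answer: ([12, 0], 16)

Step-by-step:
ask @ H4 ⇒ 3
put(16) @ H1 ⇒ s:=16
emit(12) @ H0 ⇒ out+=12
H0 returns [12, 0]
H1 returns ([12, 0], 16)
H2 returns ([12, 0], 16)
H3 returns ([12, 0], 16)
H4 returns ([12, 0], 16)
= ([12, 0], 16)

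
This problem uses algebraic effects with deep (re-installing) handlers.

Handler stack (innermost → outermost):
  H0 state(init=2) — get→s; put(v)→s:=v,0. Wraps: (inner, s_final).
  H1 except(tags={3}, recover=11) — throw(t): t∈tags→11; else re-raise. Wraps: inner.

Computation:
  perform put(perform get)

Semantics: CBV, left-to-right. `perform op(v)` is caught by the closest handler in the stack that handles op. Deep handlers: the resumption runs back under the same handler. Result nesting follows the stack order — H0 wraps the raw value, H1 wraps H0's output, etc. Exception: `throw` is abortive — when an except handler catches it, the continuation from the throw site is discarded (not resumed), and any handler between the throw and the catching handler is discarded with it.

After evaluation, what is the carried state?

Answer: 2

Evaluation trace:
get @ H0 ⇒ 2
put(2) @ H0 ⇒ s:=2
H0 returns (0, 2)
H1 returns (0, 2)
= (0, 2)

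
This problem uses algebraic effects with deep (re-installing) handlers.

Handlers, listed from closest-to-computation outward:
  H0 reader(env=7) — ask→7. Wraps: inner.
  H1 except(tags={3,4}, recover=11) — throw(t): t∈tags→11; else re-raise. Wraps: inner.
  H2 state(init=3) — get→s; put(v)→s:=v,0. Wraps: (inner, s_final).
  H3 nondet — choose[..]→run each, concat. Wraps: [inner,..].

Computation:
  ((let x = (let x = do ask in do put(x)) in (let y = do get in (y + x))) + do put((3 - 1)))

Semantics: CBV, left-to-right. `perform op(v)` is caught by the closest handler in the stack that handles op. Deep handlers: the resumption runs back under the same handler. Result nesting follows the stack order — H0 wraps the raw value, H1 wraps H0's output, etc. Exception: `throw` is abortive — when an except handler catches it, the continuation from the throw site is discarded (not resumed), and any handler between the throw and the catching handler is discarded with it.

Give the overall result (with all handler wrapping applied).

Answer: [(7, 2)]

Evaluation trace:
ask @ H0 ⇒ 7
put(7) @ H2 ⇒ s:=7
get @ H2 ⇒ 7
put(2) @ H2 ⇒ s:=2
H0 returns 7
H1 returns 7
H2 returns (7, 2)
H3 returns [(7, 2)]
= [(7, 2)]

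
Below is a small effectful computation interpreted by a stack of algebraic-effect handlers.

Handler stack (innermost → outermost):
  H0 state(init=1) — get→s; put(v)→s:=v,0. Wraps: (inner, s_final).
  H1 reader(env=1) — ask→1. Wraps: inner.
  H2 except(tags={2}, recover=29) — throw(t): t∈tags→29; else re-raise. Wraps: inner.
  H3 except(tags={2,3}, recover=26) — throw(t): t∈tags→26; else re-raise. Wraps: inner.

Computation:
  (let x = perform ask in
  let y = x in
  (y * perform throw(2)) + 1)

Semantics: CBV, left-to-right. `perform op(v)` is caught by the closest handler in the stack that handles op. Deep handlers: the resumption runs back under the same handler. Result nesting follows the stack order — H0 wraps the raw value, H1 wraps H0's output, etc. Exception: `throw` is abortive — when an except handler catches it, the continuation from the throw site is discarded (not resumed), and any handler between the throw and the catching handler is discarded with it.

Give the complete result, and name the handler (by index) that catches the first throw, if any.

Evaluation trace:
ask @ H1 ⇒ 1
throw(2) @ H2 caught ⇒ 29
H3 returns 29
= 29

Answer: 29 ; first throw caught by: H2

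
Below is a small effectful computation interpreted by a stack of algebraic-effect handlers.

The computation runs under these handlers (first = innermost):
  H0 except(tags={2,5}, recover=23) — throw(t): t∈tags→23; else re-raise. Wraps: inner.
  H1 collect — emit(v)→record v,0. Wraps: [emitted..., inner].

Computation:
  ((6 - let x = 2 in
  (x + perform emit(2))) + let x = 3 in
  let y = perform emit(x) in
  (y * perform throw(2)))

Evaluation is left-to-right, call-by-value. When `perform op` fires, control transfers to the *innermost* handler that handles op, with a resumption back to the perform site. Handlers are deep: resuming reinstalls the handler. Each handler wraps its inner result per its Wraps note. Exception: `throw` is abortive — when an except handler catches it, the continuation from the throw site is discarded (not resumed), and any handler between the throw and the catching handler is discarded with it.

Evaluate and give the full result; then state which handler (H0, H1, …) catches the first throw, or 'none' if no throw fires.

Answer: [2, 3, 23] ; first throw caught by: H0

Step-by-step:
emit(2) @ H1 ⇒ out+=2
emit(3) @ H1 ⇒ out+=3
throw(2) @ H0 caught ⇒ 23
H1 returns [2, 3, 23]
= [2, 3, 23]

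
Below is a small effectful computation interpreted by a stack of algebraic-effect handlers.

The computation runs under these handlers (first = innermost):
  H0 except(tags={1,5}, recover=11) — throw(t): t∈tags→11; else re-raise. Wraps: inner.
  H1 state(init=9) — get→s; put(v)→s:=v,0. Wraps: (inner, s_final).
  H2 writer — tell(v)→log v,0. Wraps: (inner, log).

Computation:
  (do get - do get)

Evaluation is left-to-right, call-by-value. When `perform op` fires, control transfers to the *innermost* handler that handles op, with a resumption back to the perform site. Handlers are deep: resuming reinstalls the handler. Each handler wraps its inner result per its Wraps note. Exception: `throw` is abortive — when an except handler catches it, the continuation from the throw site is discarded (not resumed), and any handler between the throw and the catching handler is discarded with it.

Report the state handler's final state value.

Evaluation trace:
get @ H1 ⇒ 9
get @ H1 ⇒ 9
H0 returns 0
H1 returns (0, 9)
H2 returns ((0, 9), ())
= ((0, 9), ())

Answer: 9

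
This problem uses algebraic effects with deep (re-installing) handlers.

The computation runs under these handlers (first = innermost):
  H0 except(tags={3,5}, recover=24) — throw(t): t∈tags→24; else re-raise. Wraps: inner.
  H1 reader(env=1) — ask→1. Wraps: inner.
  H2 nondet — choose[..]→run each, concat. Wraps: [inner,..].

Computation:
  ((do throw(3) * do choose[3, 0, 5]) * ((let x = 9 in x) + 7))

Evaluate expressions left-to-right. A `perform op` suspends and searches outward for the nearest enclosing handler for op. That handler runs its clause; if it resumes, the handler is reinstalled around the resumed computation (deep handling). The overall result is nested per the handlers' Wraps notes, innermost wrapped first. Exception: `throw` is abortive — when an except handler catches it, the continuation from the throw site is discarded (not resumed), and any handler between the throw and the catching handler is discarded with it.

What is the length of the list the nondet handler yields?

Working:
throw(3) @ H0 caught ⇒ 24
H1 returns 24
H2 returns [24]
= [24]

Answer: 1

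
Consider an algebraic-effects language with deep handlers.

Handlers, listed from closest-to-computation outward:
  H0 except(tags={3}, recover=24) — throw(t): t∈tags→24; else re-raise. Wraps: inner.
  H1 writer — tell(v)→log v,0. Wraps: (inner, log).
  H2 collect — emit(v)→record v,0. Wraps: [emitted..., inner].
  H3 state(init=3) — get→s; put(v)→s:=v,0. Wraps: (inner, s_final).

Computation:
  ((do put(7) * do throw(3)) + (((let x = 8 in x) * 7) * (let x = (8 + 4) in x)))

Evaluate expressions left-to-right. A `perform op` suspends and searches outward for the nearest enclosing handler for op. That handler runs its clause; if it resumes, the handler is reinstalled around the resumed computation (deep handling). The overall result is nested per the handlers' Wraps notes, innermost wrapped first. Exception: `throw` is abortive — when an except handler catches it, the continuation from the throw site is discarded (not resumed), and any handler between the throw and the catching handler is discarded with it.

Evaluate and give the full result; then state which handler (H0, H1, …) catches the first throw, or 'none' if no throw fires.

Answer: ([(24, ())], 7) ; first throw caught by: H0

Working:
put(7) @ H3 ⇒ s:=7
throw(3) @ H0 caught ⇒ 24
H1 returns (24, ())
H2 returns [(24, ())]
H3 returns ([(24, ())], 7)
= ([(24, ())], 7)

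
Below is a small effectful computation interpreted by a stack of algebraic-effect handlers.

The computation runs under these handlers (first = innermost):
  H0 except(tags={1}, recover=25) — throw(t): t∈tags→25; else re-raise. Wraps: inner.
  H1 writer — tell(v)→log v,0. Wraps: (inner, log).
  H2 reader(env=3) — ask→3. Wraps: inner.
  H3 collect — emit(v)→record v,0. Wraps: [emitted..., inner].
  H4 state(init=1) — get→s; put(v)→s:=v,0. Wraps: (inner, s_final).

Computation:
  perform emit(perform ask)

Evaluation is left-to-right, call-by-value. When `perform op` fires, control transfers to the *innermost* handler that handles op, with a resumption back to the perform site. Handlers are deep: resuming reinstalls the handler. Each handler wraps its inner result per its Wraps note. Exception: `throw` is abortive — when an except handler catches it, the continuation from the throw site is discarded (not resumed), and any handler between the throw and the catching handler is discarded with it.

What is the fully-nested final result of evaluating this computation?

Answer: ([3, (0, ())], 1)

Evaluation trace:
ask @ H2 ⇒ 3
emit(3) @ H3 ⇒ out+=3
H0 returns 0
H1 returns (0, ())
H2 returns (0, ())
H3 returns [3, (0, ())]
H4 returns ([3, (0, ())], 1)
= ([3, (0, ())], 1)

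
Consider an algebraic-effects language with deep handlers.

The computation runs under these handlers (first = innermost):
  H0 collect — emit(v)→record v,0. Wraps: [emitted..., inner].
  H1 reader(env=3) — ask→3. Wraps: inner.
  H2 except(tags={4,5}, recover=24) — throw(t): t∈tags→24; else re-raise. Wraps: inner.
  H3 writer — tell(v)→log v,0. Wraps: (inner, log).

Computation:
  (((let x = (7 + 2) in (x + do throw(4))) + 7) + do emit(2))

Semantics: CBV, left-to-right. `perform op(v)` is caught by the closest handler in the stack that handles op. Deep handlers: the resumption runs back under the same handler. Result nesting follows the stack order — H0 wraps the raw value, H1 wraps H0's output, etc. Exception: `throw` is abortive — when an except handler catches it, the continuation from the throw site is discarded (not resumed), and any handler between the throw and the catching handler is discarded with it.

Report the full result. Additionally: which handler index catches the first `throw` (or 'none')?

Answer: (24, ()) ; first throw caught by: H2

Evaluation trace:
throw(4) @ H2 caught ⇒ 24
H3 returns (24, ())
= (24, ())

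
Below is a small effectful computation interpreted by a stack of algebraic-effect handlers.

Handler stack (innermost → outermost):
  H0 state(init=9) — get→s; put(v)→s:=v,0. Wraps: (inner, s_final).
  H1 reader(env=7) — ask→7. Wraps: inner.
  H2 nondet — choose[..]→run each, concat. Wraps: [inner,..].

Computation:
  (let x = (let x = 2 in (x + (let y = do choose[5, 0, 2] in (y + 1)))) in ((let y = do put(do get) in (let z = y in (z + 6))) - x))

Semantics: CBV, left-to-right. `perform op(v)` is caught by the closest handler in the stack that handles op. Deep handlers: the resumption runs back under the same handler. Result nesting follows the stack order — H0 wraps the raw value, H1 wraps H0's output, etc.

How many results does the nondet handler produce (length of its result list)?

Working:
choose[5, 0, 2] @ H2
  branch[0] choose=5:
    get @ H0 ⇒ 9
    put(9) @ H0 ⇒ s:=9
    H0 returns (-2, 9)
    H1 returns (-2, 9)
    H2 returns [(-2, 9)]
  branch[1] choose=0:
    get @ H0 ⇒ 9
    put(9) @ H0 ⇒ s:=9
    H0 returns (3, 9)
    H1 returns (3, 9)
    H2 returns [(3, 9)]
  branch[2] choose=2:
    get @ H0 ⇒ 9
    put(9) @ H0 ⇒ s:=9
    H0 returns (1, 9)
    H1 returns (1, 9)
    H2 returns [(1, 9)]
= [(-2, 9), (3, 9), (1, 9)]

Answer: 3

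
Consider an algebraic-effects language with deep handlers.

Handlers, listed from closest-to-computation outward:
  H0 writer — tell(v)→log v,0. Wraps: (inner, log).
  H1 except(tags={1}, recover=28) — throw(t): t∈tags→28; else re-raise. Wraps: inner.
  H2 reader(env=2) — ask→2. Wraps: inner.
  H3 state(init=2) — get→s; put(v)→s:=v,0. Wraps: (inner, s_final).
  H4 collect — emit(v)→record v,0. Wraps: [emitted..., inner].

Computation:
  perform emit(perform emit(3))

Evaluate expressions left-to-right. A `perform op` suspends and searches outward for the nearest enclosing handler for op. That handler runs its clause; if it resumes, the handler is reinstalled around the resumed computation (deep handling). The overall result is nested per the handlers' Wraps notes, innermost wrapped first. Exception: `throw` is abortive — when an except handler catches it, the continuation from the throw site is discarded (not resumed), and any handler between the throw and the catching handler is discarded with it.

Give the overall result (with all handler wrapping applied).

Answer: [3, 0, ((0, ()), 2)]

Step-by-step:
emit(3) @ H4 ⇒ out+=3
emit(0) @ H4 ⇒ out+=0
H0 returns (0, ())
H1 returns (0, ())
H2 returns (0, ())
H3 returns ((0, ()), 2)
H4 returns [3, 0, ((0, ()), 2)]
= [3, 0, ((0, ()), 2)]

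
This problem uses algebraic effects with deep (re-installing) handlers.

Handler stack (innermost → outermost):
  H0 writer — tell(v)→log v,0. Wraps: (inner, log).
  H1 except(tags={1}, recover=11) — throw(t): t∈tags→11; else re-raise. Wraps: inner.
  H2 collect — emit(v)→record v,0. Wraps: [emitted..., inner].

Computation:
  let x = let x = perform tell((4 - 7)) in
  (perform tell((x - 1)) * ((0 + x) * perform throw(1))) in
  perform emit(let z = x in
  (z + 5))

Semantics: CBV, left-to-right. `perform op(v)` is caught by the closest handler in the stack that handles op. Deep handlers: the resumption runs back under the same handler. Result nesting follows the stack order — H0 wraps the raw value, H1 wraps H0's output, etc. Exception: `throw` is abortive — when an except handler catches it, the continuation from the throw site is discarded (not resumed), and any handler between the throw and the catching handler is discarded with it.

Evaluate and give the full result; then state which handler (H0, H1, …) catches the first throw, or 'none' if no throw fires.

Working:
tell(-3) @ H0 ⇒ log+=-3
tell(-1) @ H0 ⇒ log+=-1
throw(1) @ H1 caught ⇒ 11
H2 returns [11]
= [11]

Answer: [11] ; first throw caught by: H1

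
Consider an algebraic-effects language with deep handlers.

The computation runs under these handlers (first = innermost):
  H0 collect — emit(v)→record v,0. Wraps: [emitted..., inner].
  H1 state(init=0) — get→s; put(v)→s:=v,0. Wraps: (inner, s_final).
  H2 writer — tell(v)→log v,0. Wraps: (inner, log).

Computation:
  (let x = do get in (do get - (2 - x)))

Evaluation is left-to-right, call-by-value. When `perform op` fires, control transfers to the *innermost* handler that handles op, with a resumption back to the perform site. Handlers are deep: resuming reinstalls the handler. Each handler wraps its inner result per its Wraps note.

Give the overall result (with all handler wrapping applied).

Evaluation trace:
get @ H1 ⇒ 0
get @ H1 ⇒ 0
H0 returns [-2]
H1 returns ([-2], 0)
H2 returns (([-2], 0), ())
= (([-2], 0), ())

Answer: (([-2], 0), ())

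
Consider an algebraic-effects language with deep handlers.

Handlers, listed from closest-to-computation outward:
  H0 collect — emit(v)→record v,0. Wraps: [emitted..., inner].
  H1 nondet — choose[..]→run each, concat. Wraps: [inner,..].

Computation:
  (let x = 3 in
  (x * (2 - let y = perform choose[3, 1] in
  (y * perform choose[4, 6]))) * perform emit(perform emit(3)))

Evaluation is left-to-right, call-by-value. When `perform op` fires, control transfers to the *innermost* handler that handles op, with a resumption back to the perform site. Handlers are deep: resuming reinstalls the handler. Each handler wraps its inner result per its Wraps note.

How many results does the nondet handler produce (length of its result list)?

Answer: 4

Step-by-step:
choose[3, 1] @ H1
  branch[0] choose=3:
    choose[4, 6] @ H1
      branch[0] choose=4:
        emit(3) @ H0 ⇒ out+=3
        emit(0) @ H0 ⇒ out+=0
        H0 returns [3, 0, 0]
        H1 returns [[3, 0, 0]]
      branch[1] choose=6:
        emit(3) @ H0 ⇒ out+=3
        emit(0) @ H0 ⇒ out+=0
        H0 returns [3, 0, 0]
        H1 returns [[3, 0, 0]]
  branch[1] choose=1:
    choose[4, 6] @ H1
      branch[0] choose=4:
        emit(3) @ H0 ⇒ out+=3
        emit(0) @ H0 ⇒ out+=0
        H0 returns [3, 0, 0]
        H1 returns [[3, 0, 0]]
      branch[1] choose=6:
        emit(3) @ H0 ⇒ out+=3
        emit(0) @ H0 ⇒ out+=0
        H0 returns [3, 0, 0]
        H1 returns [[3, 0, 0]]
= [[3, 0, 0], [3, 0, 0], [3, 0, 0], [3, 0, 0]]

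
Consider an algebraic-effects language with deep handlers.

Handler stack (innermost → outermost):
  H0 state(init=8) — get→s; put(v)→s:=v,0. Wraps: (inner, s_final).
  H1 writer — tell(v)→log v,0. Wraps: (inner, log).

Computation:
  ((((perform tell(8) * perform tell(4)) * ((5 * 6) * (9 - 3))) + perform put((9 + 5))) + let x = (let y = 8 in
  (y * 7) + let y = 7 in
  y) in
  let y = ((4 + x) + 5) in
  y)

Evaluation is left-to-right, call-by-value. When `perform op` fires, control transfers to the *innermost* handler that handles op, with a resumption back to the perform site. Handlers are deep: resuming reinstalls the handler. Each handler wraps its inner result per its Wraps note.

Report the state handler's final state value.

Step-by-step:
tell(8) @ H1 ⇒ log+=8
tell(4) @ H1 ⇒ log+=4
put(14) @ H0 ⇒ s:=14
H0 returns (72, 14)
H1 returns ((72, 14), (8, 4))
= ((72, 14), (8, 4))

Answer: 14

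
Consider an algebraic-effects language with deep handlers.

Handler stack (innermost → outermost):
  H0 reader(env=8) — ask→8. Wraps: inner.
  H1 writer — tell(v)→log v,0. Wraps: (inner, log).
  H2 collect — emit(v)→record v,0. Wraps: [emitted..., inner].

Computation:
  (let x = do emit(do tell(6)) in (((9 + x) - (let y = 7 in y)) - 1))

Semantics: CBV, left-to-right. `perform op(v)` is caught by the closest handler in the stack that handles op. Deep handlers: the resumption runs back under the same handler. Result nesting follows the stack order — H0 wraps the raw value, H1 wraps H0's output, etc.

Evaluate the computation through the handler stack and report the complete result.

Answer: [0, (1, (6))]

Step-by-step:
tell(6) @ H1 ⇒ log+=6
emit(0) @ H2 ⇒ out+=0
H0 returns 1
H1 returns (1, (6))
H2 returns [0, (1, (6))]
= [0, (1, (6))]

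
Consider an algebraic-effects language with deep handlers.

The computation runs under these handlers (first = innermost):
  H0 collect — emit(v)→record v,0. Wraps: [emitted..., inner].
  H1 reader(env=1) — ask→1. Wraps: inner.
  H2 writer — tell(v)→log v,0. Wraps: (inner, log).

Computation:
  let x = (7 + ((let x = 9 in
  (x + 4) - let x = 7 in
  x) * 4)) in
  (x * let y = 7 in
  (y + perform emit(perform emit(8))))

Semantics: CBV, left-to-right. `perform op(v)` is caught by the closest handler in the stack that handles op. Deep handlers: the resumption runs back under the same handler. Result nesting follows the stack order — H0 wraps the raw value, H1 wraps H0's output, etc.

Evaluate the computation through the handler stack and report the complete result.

Answer: ([8, 0, 217], ())

Step-by-step:
emit(8) @ H0 ⇒ out+=8
emit(0) @ H0 ⇒ out+=0
H0 returns [8, 0, 217]
H1 returns [8, 0, 217]
H2 returns ([8, 0, 217], ())
= ([8, 0, 217], ())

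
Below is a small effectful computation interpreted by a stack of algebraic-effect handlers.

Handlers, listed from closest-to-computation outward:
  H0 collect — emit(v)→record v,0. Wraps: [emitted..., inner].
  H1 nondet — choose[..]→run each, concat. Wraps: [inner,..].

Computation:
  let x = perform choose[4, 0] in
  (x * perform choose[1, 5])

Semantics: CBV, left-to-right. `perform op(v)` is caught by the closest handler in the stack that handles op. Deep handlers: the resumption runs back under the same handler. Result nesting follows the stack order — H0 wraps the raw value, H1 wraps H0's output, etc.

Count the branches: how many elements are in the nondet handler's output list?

Answer: 4

Evaluation trace:
choose[4, 0] @ H1
  branch[0] choose=4:
    choose[1, 5] @ H1
      branch[0] choose=1:
        H0 returns [4]
        H1 returns [[4]]
      branch[1] choose=5:
        H0 returns [20]
        H1 returns [[20]]
  branch[1] choose=0:
    choose[1, 5] @ H1
      branch[0] choose=1:
        H0 returns [0]
        H1 returns [[0]]
      branch[1] choose=5:
        H0 returns [0]
        H1 returns [[0]]
= [[4], [20], [0], [0]]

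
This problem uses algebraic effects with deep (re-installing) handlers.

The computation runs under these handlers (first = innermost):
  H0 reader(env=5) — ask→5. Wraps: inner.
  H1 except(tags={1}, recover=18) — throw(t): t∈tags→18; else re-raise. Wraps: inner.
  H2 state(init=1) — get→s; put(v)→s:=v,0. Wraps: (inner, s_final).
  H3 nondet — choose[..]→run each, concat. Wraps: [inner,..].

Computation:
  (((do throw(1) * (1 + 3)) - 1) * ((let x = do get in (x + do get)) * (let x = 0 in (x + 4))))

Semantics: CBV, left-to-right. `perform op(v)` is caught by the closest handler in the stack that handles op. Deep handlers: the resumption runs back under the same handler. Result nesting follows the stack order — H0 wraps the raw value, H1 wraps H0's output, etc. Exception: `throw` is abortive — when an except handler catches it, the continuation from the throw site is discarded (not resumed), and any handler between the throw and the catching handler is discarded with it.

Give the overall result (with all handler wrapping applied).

Step-by-step:
throw(1) @ H1 caught ⇒ 18
H2 returns (18, 1)
H3 returns [(18, 1)]
= [(18, 1)]

Answer: [(18, 1)]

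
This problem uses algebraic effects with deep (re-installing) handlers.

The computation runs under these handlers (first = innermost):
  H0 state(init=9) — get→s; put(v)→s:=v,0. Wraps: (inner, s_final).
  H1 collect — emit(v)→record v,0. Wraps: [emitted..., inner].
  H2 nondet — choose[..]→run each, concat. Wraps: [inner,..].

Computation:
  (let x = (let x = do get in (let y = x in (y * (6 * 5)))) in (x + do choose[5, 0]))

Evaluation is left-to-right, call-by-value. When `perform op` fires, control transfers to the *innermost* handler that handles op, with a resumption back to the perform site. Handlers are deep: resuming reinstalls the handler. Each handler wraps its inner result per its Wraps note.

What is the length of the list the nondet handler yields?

Evaluation trace:
get @ H0 ⇒ 9
choose[5, 0] @ H2
  branch[0] choose=5:
    H0 returns (275, 9)
    H1 returns [(275, 9)]
    H2 returns [[(275, 9)]]
  branch[1] choose=0:
    H0 returns (270, 9)
    H1 returns [(270, 9)]
    H2 returns [[(270, 9)]]
= [[(275, 9)], [(270, 9)]]

Answer: 2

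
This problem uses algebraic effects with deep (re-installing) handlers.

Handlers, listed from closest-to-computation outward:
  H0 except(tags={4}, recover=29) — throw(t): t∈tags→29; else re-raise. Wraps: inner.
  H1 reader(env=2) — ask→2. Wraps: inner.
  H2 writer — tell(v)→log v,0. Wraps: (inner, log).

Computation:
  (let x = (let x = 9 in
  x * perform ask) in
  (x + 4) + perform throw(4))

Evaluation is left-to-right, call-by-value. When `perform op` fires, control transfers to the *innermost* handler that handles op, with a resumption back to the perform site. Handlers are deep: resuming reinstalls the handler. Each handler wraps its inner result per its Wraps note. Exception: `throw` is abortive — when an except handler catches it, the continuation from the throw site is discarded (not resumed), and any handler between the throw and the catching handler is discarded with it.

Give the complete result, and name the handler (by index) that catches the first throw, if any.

Working:
ask @ H1 ⇒ 2
throw(4) @ H0 caught ⇒ 29
H1 returns 29
H2 returns (29, ())
= (29, ())

Answer: (29, ()) ; first throw caught by: H0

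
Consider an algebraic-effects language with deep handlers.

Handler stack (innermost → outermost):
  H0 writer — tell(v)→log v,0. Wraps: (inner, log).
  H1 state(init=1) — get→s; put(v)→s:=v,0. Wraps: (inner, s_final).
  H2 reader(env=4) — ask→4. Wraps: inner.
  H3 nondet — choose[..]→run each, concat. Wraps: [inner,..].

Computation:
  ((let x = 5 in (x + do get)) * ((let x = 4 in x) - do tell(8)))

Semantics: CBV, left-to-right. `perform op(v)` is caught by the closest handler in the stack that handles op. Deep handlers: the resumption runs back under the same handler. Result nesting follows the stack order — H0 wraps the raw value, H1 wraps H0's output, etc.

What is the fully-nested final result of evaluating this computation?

Answer: [((24, (8)), 1)]

Working:
get @ H1 ⇒ 1
tell(8) @ H0 ⇒ log+=8
H0 returns (24, (8))
H1 returns ((24, (8)), 1)
H2 returns ((24, (8)), 1)
H3 returns [((24, (8)), 1)]
= [((24, (8)), 1)]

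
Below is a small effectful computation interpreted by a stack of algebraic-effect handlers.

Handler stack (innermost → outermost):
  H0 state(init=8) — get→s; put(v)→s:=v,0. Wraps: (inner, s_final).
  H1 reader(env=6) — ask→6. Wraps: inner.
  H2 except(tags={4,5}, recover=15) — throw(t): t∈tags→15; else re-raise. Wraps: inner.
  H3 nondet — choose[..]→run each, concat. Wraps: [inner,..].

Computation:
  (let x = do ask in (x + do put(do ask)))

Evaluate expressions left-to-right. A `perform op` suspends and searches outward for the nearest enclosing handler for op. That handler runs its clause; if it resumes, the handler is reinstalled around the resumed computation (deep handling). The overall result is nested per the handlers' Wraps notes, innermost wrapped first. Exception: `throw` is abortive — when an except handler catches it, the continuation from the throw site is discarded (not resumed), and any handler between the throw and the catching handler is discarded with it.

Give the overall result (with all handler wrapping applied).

Answer: [(6, 6)]

Working:
ask @ H1 ⇒ 6
ask @ H1 ⇒ 6
put(6) @ H0 ⇒ s:=6
H0 returns (6, 6)
H1 returns (6, 6)
H2 returns (6, 6)
H3 returns [(6, 6)]
= [(6, 6)]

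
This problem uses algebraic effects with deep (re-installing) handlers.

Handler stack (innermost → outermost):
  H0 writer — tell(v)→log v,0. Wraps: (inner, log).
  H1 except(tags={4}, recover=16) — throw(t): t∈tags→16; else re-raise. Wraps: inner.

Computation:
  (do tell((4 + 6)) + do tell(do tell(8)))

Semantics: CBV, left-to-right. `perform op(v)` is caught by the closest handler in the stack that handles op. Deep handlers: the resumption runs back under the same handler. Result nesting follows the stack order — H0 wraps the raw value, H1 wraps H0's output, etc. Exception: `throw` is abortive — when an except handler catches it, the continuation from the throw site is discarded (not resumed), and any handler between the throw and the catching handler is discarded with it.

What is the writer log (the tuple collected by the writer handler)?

Answer: (10, 8, 0)

Evaluation trace:
tell(10) @ H0 ⇒ log+=10
tell(8) @ H0 ⇒ log+=8
tell(0) @ H0 ⇒ log+=0
H0 returns (0, (10, 8, 0))
H1 returns (0, (10, 8, 0))
= (0, (10, 8, 0))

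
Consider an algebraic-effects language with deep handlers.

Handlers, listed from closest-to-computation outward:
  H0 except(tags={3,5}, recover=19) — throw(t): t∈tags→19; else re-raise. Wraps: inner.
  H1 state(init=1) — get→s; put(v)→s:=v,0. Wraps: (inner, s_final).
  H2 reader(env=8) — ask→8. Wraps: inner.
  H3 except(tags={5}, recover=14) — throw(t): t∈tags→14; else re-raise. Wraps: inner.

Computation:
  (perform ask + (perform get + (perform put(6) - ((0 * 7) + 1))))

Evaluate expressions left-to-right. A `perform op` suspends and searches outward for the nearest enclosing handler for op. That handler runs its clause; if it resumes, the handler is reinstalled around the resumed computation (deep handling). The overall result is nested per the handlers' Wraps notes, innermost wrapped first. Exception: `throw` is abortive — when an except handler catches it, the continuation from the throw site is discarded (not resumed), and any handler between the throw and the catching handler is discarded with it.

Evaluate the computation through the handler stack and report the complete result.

Working:
ask @ H2 ⇒ 8
get @ H1 ⇒ 1
put(6) @ H1 ⇒ s:=6
H0 returns 8
H1 returns (8, 6)
H2 returns (8, 6)
H3 returns (8, 6)
= (8, 6)

Answer: (8, 6)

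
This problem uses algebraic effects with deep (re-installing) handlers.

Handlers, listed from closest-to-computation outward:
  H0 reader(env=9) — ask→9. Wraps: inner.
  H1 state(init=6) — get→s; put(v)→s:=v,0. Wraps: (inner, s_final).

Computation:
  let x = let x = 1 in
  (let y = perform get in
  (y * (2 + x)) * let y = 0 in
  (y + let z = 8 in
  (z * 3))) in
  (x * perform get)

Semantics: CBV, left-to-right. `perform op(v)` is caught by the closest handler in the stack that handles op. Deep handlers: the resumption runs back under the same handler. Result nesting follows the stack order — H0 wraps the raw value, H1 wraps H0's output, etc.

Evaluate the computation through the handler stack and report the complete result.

Step-by-step:
get @ H1 ⇒ 6
get @ H1 ⇒ 6
H0 returns 2592
H1 returns (2592, 6)
= (2592, 6)

Answer: (2592, 6)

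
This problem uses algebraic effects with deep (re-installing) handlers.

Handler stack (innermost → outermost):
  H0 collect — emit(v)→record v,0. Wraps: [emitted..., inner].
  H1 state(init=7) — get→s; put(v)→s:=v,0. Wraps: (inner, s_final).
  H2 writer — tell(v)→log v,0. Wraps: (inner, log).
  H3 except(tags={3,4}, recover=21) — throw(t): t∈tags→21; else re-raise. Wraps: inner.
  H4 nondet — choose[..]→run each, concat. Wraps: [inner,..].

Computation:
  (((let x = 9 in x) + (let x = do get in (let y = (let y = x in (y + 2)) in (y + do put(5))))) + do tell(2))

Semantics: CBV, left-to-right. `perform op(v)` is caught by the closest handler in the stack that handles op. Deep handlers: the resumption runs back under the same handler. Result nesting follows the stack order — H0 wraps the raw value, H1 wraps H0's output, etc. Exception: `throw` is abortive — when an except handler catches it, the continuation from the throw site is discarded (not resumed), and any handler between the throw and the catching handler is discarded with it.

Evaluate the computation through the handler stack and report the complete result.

Answer: [(([18], 5), (2))]

Step-by-step:
get @ H1 ⇒ 7
put(5) @ H1 ⇒ s:=5
tell(2) @ H2 ⇒ log+=2
H0 returns [18]
H1 returns ([18], 5)
H2 returns (([18], 5), (2))
H3 returns (([18], 5), (2))
H4 returns [(([18], 5), (2))]
= [(([18], 5), (2))]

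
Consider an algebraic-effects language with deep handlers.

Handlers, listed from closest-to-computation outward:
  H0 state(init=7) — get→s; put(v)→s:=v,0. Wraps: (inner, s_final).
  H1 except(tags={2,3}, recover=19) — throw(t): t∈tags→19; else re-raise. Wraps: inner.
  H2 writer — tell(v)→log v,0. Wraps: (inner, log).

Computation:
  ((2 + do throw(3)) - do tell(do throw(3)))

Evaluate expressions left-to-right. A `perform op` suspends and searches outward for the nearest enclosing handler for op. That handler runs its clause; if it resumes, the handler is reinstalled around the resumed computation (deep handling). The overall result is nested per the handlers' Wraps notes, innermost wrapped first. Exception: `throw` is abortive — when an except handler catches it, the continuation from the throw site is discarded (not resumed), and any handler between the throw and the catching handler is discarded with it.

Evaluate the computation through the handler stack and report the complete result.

Working:
throw(3) @ H1 caught ⇒ 19
H2 returns (19, ())
= (19, ())

Answer: (19, ())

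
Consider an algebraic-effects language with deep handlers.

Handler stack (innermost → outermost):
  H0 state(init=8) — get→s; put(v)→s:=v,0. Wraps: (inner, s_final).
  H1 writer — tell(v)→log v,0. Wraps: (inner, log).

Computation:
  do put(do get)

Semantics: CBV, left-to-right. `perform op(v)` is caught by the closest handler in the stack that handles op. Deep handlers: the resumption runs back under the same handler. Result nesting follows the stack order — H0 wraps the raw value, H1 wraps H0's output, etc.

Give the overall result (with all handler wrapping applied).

Step-by-step:
get @ H0 ⇒ 8
put(8) @ H0 ⇒ s:=8
H0 returns (0, 8)
H1 returns ((0, 8), ())
= ((0, 8), ())

Answer: ((0, 8), ())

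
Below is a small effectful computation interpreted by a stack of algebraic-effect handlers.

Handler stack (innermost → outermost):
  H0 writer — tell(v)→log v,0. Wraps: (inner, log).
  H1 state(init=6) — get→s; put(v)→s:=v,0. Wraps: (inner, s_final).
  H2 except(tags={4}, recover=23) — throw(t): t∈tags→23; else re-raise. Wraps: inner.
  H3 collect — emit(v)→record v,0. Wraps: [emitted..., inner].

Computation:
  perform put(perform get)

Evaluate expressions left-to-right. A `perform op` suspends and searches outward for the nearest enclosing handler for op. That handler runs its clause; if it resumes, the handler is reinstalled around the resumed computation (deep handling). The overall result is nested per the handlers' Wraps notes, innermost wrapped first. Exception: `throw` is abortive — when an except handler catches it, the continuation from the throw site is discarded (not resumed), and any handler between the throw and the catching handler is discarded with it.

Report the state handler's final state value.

Evaluation trace:
get @ H1 ⇒ 6
put(6) @ H1 ⇒ s:=6
H0 returns (0, ())
H1 returns ((0, ()), 6)
H2 returns ((0, ()), 6)
H3 returns [((0, ()), 6)]
= [((0, ()), 6)]

Answer: 6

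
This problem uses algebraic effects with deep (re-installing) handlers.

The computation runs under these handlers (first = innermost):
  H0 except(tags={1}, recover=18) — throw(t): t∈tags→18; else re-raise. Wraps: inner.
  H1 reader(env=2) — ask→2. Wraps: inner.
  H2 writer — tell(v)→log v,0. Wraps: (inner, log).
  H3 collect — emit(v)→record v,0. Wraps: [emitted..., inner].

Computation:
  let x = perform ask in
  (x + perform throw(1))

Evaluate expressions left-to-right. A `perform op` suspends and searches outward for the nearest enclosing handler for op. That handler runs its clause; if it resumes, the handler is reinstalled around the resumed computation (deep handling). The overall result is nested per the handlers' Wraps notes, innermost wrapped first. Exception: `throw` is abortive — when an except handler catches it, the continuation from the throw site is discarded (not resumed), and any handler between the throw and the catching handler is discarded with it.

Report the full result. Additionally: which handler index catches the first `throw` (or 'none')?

Answer: [(18, ())] ; first throw caught by: H0

Evaluation trace:
ask @ H1 ⇒ 2
throw(1) @ H0 caught ⇒ 18
H1 returns 18
H2 returns (18, ())
H3 returns [(18, ())]
= [(18, ())]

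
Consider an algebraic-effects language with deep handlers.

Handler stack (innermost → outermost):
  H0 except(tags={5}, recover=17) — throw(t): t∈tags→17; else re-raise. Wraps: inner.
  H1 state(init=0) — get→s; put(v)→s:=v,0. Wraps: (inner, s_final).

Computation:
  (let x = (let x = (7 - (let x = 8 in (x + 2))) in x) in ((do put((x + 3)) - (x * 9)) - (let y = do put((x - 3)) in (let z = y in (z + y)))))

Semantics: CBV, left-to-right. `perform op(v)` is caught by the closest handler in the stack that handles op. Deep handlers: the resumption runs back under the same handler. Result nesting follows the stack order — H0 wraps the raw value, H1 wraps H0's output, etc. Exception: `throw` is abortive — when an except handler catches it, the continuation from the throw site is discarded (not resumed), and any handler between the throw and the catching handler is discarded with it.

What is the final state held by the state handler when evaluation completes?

Step-by-step:
put(0) @ H1 ⇒ s:=0
put(-6) @ H1 ⇒ s:=-6
H0 returns 27
H1 returns (27, -6)
= (27, -6)

Answer: -6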